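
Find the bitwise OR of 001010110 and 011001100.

OR: 1 when either bit is 1
  001010110
| 011001100
-----------
  011011110
Decimal: 86 | 204 = 222



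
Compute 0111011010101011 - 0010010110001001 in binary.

Method 1 - Direct subtraction (column by column from the right: bit − bit − borrow-in; if negative, add 2 and borrow 1 from the next column):
borrow: 0000001000000000
        0111011010101011
-       0010010110001001
------------------------
        0101000100100010

Method 2 - Add two's complement:
Two's complement of 0010010110001001: invert → 1101101001110110, add 1 → 1101101001110111
  0111011010101011
+ 1101101001110111
------------------
 10101000100100010  (end carry out of the top bit = 1)
Discarding the end carry: 0101000100100010
Decimal check:
  0111011010101011 = 16384 + 8192 + 4096 + 1024 + 512 + 128 + 32 + 8 + 2 + 1 = 30379
  0010010110001001 = 8192 + 1024 + 256 + 128 + 8 + 1 = 9609
  30379 - 9609 = 20770, and 0101000100100010 = 16384 + 4096 + 256 + 32 + 2 = 20770 ✓



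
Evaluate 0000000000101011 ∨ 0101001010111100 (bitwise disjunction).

OR: 1 when either bit is 1
  0000000000101011
| 0101001010111100
------------------
  0101001010111111
Decimal: 43 | 21180 = 21183



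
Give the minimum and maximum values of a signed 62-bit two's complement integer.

For 62-bit two's complement:
Minimum: -2^61 = -2305843009213693952
Maximum: 2^61 - 1 = 2305843009213693951



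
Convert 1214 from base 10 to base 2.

Using repeated division by 2:
1214 ÷ 2 = 607 remainder 0
607 ÷ 2 = 303 remainder 1
303 ÷ 2 = 151 remainder 1
151 ÷ 2 = 75 remainder 1
75 ÷ 2 = 37 remainder 1
37 ÷ 2 = 18 remainder 1
18 ÷ 2 = 9 remainder 0
9 ÷ 2 = 4 remainder 1
4 ÷ 2 = 2 remainder 0
2 ÷ 2 = 1 remainder 0
1 ÷ 2 = 0 remainder 1
Reading remainders bottom to top: 10010111110



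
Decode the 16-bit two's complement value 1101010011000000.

Binary: 1101010011000000
Sign bit: 1 (negative)
Invert: 0010101100111111
Add 1:  0010101101000000
Magnitude: 0010101101000000 = 8192 + 2048 + 512 + 256 + 64 = 11072
Value: -11072



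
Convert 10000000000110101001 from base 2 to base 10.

Sum of powers of 2 for each 1-bit:
2^0 + 2^3 + 2^5 + 2^7 + 2^8 + 2^19
= 1 + 8 + 32 + 128 + 256 + 524288
= 524713



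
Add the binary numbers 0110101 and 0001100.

Add column by column from the right: bit + bit + carry-in; write the sum mod 2, carry 1 when the sum is 2 or 3.
carry:  1111000
        0110101
+       0001100
---------------
       01000001
(the carry out of the leftmost column, 0, becomes the leading bit)
Decimal check:
  0110101 = 32 + 16 + 4 + 1 = 53
  0001100 = 8 + 4 = 12
  53 + 12 = 65, and 01000001 = 64 + 1 = 65 ✓



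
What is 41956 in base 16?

Using repeated division by 16 (digits 10–15 are A–F):
41956 ÷ 16 = 2622 remainder 4
2622 ÷ 16 = 163 remainder 14 (E)
163 ÷ 16 = 10 remainder 3
10 ÷ 16 = 0 remainder 10 (A)
Reading remainders bottom to top: A3E4



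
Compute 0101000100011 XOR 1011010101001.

XOR: 1 when bits differ
  0101000100011
^ 1011010101001
---------------
  1110010001010
Decimal: 2595 ^ 5801 = 7306



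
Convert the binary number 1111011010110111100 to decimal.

Sum of powers of 2 for each 1-bit:
2^2 + 2^3 + 2^4 + 2^5 + 2^7 + 2^8 + 2^10 + 2^12 + 2^13 + 2^15 + 2^16 + 2^17 + 2^18
= 4 + 8 + 16 + 32 + 128 + 256 + 1024 + 4096 + 8192 + 32768 + 65536 + 131072 + 262144
= 505276



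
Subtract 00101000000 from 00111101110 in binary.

Method 1 - Direct subtraction (column by column from the right: bit − bit − borrow-in; if negative, add 2 and borrow 1 from the next column):
borrow: 00000000000
        00111101110
-       00101000000
-------------------
        00010101110

Method 2 - Add two's complement:
Two's complement of 00101000000: invert → 11010111111, add 1 → 11011000000
  00111101110
+ 11011000000
-------------
 100010101110  (end carry out of the top bit = 1)
Discarding the end carry: 00010101110
Decimal check:
  00111101110 = 256 + 128 + 64 + 32 + 8 + 4 + 2 = 494
  00101000000 = 256 + 64 = 320
  494 - 320 = 174, and 00010101110 = 128 + 32 + 8 + 4 + 2 = 174 ✓



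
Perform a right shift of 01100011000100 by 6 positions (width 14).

Original: 01100011000100 (decimal 6340)
Shift right by 6 positions
Drop the 6 low bits; fill with zeros on the left
Result: 00000001100011 (decimal 99)
Equivalent: 6340 >> 6 = 6340 ÷ 2^6 = 99



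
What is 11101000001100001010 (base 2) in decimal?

Sum of powers of 2 for each 1-bit:
2^1 + 2^3 + 2^8 + 2^9 + 2^15 + 2^17 + 2^18 + 2^19
= 2 + 8 + 256 + 512 + 32768 + 131072 + 262144 + 524288
= 951050



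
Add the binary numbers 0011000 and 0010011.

Add column by column from the right: bit + bit + carry-in; write the sum mod 2, carry 1 when the sum is 2 or 3.
carry:  0100000
        0011000
+       0010011
---------------
       00101011
(the carry out of the leftmost column, 0, becomes the leading bit)
Decimal check:
  0011000 = 16 + 8 = 24
  0010011 = 16 + 2 + 1 = 19
  24 + 19 = 43, and 00101011 = 32 + 8 + 2 + 1 = 43 ✓



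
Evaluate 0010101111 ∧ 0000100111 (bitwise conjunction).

AND: 1 only when both bits are 1
  0010101111
& 0000100111
------------
  0000100111
Decimal: 175 & 39 = 39



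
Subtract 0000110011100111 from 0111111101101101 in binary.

Method 1 - Direct subtraction (column by column from the right: bit − bit − borrow-in; if negative, add 2 and borrow 1 from the next column):
borrow: 0000000100001100
        0111111101101101
-       0000110011100111
------------------------
        0111001010000110

Method 2 - Add two's complement:
Two's complement of 0000110011100111: invert → 1111001100011000, add 1 → 1111001100011001
  0111111101101101
+ 1111001100011001
------------------
 10111001010000110  (end carry out of the top bit = 1)
Discarding the end carry: 0111001010000110
Decimal check:
  0111111101101101 = 16384 + 8192 + 4096 + 2048 + 1024 + 512 + 256 + 64 + 32 + 8 + 4 + 1 = 32621
  0000110011100111 = 2048 + 1024 + 128 + 64 + 32 + 4 + 2 + 1 = 3303
  32621 - 3303 = 29318, and 0111001010000110 = 16384 + 8192 + 4096 + 512 + 128 + 4 + 2 = 29318 ✓



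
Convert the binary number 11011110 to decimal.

Sum of powers of 2 for each 1-bit:
2^1 + 2^2 + 2^3 + 2^4 + 2^6 + 2^7
= 2 + 4 + 8 + 16 + 64 + 128
= 222



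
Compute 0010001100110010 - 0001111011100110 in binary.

Method 1 - Direct subtraction (column by column from the right: bit − bit − borrow-in; if negative, add 2 and borrow 1 from the next column):
borrow: 0011100110011000
        0010001100110010
-       0001111011100110
------------------------
        0000010001001100

Method 2 - Add two's complement:
Two's complement of 0001111011100110: invert → 1110000100011001, add 1 → 1110000100011010
  0010001100110010
+ 1110000100011010
------------------
 10000010001001100  (end carry out of the top bit = 1)
Discarding the end carry: 0000010001001100
Decimal check:
  0010001100110010 = 8192 + 512 + 256 + 32 + 16 + 2 = 9010
  0001111011100110 = 4096 + 2048 + 1024 + 512 + 128 + 64 + 32 + 4 + 2 = 7910
  9010 - 7910 = 1100, and 0000010001001100 = 1024 + 64 + 8 + 4 = 1100 ✓



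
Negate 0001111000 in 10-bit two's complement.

Original: 0001111000
Step 1 - Invert all bits: 1110000111
Step 2 - Add 1: 1110001000
Verification: 0001111000 + 1110001000 = 10000000000; discarding the end carry (carry out of the top bit) leaves the 10-bit value 0000000000, as required for x + (-x)



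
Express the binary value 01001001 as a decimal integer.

Sum of powers of 2 for each 1-bit:
2^0 + 2^3 + 2^6
= 1 + 8 + 64
= 73



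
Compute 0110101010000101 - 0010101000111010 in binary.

Method 1 - Direct subtraction (column by column from the right: bit − bit − borrow-in; if negative, add 2 and borrow 1 from the next column):
borrow: 0000000011110100
        0110101010000101
-       0010101000111010
------------------------
        0100000001001011

Method 2 - Add two's complement:
Two's complement of 0010101000111010: invert → 1101010111000101, add 1 → 1101010111000110
  0110101010000101
+ 1101010111000110
------------------
 10100000001001011  (end carry out of the top bit = 1)
Discarding the end carry: 0100000001001011
Decimal check:
  0110101010000101 = 16384 + 8192 + 2048 + 512 + 128 + 4 + 1 = 27269
  0010101000111010 = 8192 + 2048 + 512 + 32 + 16 + 8 + 2 = 10810
  27269 - 10810 = 16459, and 0100000001001011 = 16384 + 64 + 8 + 2 + 1 = 16459 ✓



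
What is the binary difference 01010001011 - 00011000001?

Method 1 - Direct subtraction (column by column from the right: bit − bit − borrow-in; if negative, add 2 and borrow 1 from the next column):
borrow: 01110000000
        01010001011
-       00011000001
-------------------
        00111001010

Method 2 - Add two's complement:
Two's complement of 00011000001: invert → 11100111110, add 1 → 11100111111
  01010001011
+ 11100111111
-------------
 100111001010  (end carry out of the top bit = 1)
Discarding the end carry: 00111001010
Decimal check:
  01010001011 = 512 + 128 + 8 + 2 + 1 = 651
  00011000001 = 128 + 64 + 1 = 193
  651 - 193 = 458, and 00111001010 = 256 + 128 + 64 + 8 + 2 = 458 ✓



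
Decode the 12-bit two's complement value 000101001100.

Binary: 000101001100
Sign bit: 0 (non-negative)
Read directly as an unsigned value:
000101001100 = 256 + 64 + 8 + 4 = 332
Value: 332



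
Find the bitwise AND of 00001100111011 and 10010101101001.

AND: 1 only when both bits are 1
  00001100111011
& 10010101101001
----------------
  00000100101001
Decimal: 827 & 9577 = 297



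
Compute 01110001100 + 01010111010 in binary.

Add column by column from the right: bit + bit + carry-in; write the sum mod 2, carry 1 when the sum is 2 or 3.
carry:  11101110000
        01110001100
+       01010111010
-------------------
       011001000110
(the carry out of the leftmost column, 0, becomes the leading bit)
Decimal check:
  01110001100 = 512 + 256 + 128 + 8 + 4 = 908
  01010111010 = 512 + 128 + 32 + 16 + 8 + 2 = 698
  908 + 698 = 1606, and 011001000110 = 1024 + 512 + 64 + 4 + 2 = 1606 ✓



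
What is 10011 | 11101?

OR: 1 when either bit is 1
  10011
| 11101
-------
  11111
Decimal: 19 | 29 = 31



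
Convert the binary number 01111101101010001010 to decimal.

Sum of powers of 2 for each 1-bit:
2^1 + 2^3 + 2^7 + 2^9 + 2^11 + 2^12 + 2^14 + 2^15 + 2^16 + 2^17 + 2^18
= 2 + 8 + 128 + 512 + 2048 + 4096 + 16384 + 32768 + 65536 + 131072 + 262144
= 514698



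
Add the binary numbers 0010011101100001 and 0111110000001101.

Add column by column from the right: bit + bit + carry-in; write the sum mod 2, carry 1 when the sum is 2 or 3.
carry:  1111100000000010
        0010011101100001
+       0111110000001101
------------------------
       01010001101101110
(the carry out of the leftmost column, 0, becomes the leading bit)
Decimal check:
  0010011101100001 = 8192 + 1024 + 512 + 256 + 64 + 32 + 1 = 10081
  0111110000001101 = 16384 + 8192 + 4096 + 2048 + 1024 + 8 + 4 + 1 = 31757
  10081 + 31757 = 41838, and 01010001101101110 = 32768 + 8192 + 512 + 256 + 64 + 32 + 8 + 4 + 2 = 41838 ✓



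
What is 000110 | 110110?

OR: 1 when either bit is 1
  000110
| 110110
--------
  110110
Decimal: 6 | 54 = 54



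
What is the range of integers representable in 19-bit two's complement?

For 19-bit two's complement:
Minimum: -2^18 = -262144
Maximum: 2^18 - 1 = 262143



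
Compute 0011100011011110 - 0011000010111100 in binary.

Method 1 - Direct subtraction (column by column from the right: bit − bit − borrow-in; if negative, add 2 and borrow 1 from the next column):
borrow: 0000000001000000
        0011100011011110
-       0011000010111100
------------------------
        0000100000100010

Method 2 - Add two's complement:
Two's complement of 0011000010111100: invert → 1100111101000011, add 1 → 1100111101000100
  0011100011011110
+ 1100111101000100
------------------
 10000100000100010  (end carry out of the top bit = 1)
Discarding the end carry: 0000100000100010
Decimal check:
  0011100011011110 = 8192 + 4096 + 2048 + 128 + 64 + 16 + 8 + 4 + 2 = 14558
  0011000010111100 = 8192 + 4096 + 128 + 32 + 16 + 8 + 4 = 12476
  14558 - 12476 = 2082, and 0000100000100010 = 2048 + 32 + 2 = 2082 ✓



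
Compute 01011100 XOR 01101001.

XOR: 1 when bits differ
  01011100
^ 01101001
----------
  00110101
Decimal: 92 ^ 105 = 53



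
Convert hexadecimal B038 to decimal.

Expand by place value (powers of 16):
Digit values: B = 11
B038 = 11 × 16^3 + 0 × 16^2 + 3 × 16^1 + 8 × 16^0
= 11 × 4096 + 0 × 256 + 3 × 16 + 8 × 1
= 45056 + 0 + 48 + 8
= 45112



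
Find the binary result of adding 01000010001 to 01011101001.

Add column by column from the right: bit + bit + carry-in; write the sum mod 2, carry 1 when the sum is 2 or 3.
carry:  10000000010
        01000010001
+       01011101001
-------------------
       010011111010
(the carry out of the leftmost column, 0, becomes the leading bit)
Decimal check:
  01000010001 = 512 + 16 + 1 = 529
  01011101001 = 512 + 128 + 64 + 32 + 8 + 1 = 745
  529 + 745 = 1274, and 010011111010 = 1024 + 128 + 64 + 32 + 16 + 8 + 2 = 1274 ✓



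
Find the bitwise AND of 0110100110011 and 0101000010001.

AND: 1 only when both bits are 1
  0110100110011
& 0101000010001
---------------
  0100000010001
Decimal: 3379 & 2577 = 2065



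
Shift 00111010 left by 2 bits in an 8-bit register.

Original: 00111010 (decimal 58)
Shift left by 2 positions
Append 2 zeros on the right
Result: 11101000 (decimal 232)
Equivalent: 58 << 2 = 58 × 2^2 = 232



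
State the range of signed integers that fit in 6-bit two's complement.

For 6-bit two's complement:
Minimum: -2^5 = -32
Maximum: 2^5 - 1 = 31



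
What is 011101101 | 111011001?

OR: 1 when either bit is 1
  011101101
| 111011001
-----------
  111111101
Decimal: 237 | 473 = 509



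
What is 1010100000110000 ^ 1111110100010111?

XOR: 1 when bits differ
  1010100000110000
^ 1111110100010111
------------------
  0101010100100111
Decimal: 43056 ^ 64791 = 21799



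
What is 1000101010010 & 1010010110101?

AND: 1 only when both bits are 1
  1000101010010
& 1010010110101
---------------
  1000000010000
Decimal: 4434 & 5301 = 4112



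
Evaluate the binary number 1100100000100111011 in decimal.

Sum of powers of 2 for each 1-bit:
2^0 + 2^1 + 2^3 + 2^4 + 2^5 + 2^8 + 2^14 + 2^17 + 2^18
= 1 + 2 + 8 + 16 + 32 + 256 + 16384 + 131072 + 262144
= 409915



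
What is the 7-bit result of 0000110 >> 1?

Original: 0000110 (decimal 6)
Shift right by 1 position
Drop the 1 low bit; fill with zero on the left
Result: 0000011 (decimal 3)
Equivalent: 6 >> 1 = 6 ÷ 2^1 = 3



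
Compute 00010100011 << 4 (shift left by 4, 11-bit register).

Original: 00010100011 (decimal 163)
Shift left by 4 positions
Append 4 zeros on the right and drop the 4 high bits that overflow the 11-bit width
Result: 01000110000 (decimal 560)
Equivalent: 163 << 4 = 163 × 2^4 = 2608, truncated to 11 bits = 560



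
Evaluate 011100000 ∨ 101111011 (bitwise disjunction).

OR: 1 when either bit is 1
  011100000
| 101111011
-----------
  111111011
Decimal: 224 | 379 = 507



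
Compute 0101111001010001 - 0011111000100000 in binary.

Method 1 - Direct subtraction (column by column from the right: bit − bit − borrow-in; if negative, add 2 and borrow 1 from the next column):
borrow: 0100000001000000
        0101111001010001
-       0011111000100000
------------------------
        0010000000110001

Method 2 - Add two's complement:
Two's complement of 0011111000100000: invert → 1100000111011111, add 1 → 1100000111100000
  0101111001010001
+ 1100000111100000
------------------
 10010000000110001  (end carry out of the top bit = 1)
Discarding the end carry: 0010000000110001
Decimal check:
  0101111001010001 = 16384 + 4096 + 2048 + 1024 + 512 + 64 + 16 + 1 = 24145
  0011111000100000 = 8192 + 4096 + 2048 + 1024 + 512 + 32 = 15904
  24145 - 15904 = 8241, and 0010000000110001 = 8192 + 32 + 16 + 1 = 8241 ✓



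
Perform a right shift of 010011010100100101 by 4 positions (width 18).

Original: 010011010100100101 (decimal 79141)
Shift right by 4 positions
Drop the 4 low bits; fill with zeros on the left
Result: 000001001101010010 (decimal 4946)
Equivalent: 79141 >> 4 = 79141 ÷ 2^4 = 4946



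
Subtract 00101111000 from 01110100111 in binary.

Method 1 - Direct subtraction (column by column from the right: bit − bit − borrow-in; if negative, add 2 and borrow 1 from the next column):
borrow: 00011110000
        01110100111
-       00101111000
-------------------
        01000101111

Method 2 - Add two's complement:
Two's complement of 00101111000: invert → 11010000111, add 1 → 11010001000
  01110100111
+ 11010001000
-------------
 101000101111  (end carry out of the top bit = 1)
Discarding the end carry: 01000101111
Decimal check:
  01110100111 = 512 + 256 + 128 + 32 + 4 + 2 + 1 = 935
  00101111000 = 256 + 64 + 32 + 16 + 8 = 376
  935 - 376 = 559, and 01000101111 = 512 + 32 + 8 + 4 + 2 + 1 = 559 ✓



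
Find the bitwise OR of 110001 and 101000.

OR: 1 when either bit is 1
  110001
| 101000
--------
  111001
Decimal: 49 | 40 = 57



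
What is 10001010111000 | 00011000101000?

OR: 1 when either bit is 1
  10001010111000
| 00011000101000
----------------
  10011010111000
Decimal: 8888 | 1576 = 9912



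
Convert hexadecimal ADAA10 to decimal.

Expand by place value (powers of 16):
Digit values: A = 10, D = 13
ADAA10 = 10 × 16^5 + 13 × 16^4 + 10 × 16^3 + 10 × 16^2 + 1 × 16^1 + 0 × 16^0
= 10 × 1048576 + 13 × 65536 + 10 × 4096 + 10 × 256 + 1 × 16 + 0 × 1
= 10485760 + 851968 + 40960 + 2560 + 16 + 0
= 11381264



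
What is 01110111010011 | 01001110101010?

OR: 1 when either bit is 1
  01110111010011
| 01001110101010
----------------
  01111111111011
Decimal: 7635 | 5034 = 8187



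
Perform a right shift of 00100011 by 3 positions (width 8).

Original: 00100011 (decimal 35)
Shift right by 3 positions
Drop the 3 low bits; fill with zeros on the left
Result: 00000100 (decimal 4)
Equivalent: 35 >> 3 = 35 ÷ 2^3 = 4



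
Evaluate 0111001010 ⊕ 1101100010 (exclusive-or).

XOR: 1 when bits differ
  0111001010
^ 1101100010
------------
  1010101000
Decimal: 458 ^ 866 = 680



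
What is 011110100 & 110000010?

AND: 1 only when both bits are 1
  011110100
& 110000010
-----------
  010000000
Decimal: 244 & 386 = 128



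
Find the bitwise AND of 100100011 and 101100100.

AND: 1 only when both bits are 1
  100100011
& 101100100
-----------
  100100000
Decimal: 291 & 356 = 288



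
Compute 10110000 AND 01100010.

AND: 1 only when both bits are 1
  10110000
& 01100010
----------
  00100000
Decimal: 176 & 98 = 32



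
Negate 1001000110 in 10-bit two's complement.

Original (sign bit 1, negative): 1001000110
Step 1 - Invert all bits: 0110111001
Step 2 - Add 1: 0110111010
Verification: 1001000110 + 0110111010 = 10000000000; discarding the end carry (carry out of the top bit) leaves the 10-bit value 0000000000, as required for x + (-x)



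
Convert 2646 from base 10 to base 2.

Using repeated division by 2:
2646 ÷ 2 = 1323 remainder 0
1323 ÷ 2 = 661 remainder 1
661 ÷ 2 = 330 remainder 1
330 ÷ 2 = 165 remainder 0
165 ÷ 2 = 82 remainder 1
82 ÷ 2 = 41 remainder 0
41 ÷ 2 = 20 remainder 1
20 ÷ 2 = 10 remainder 0
10 ÷ 2 = 5 remainder 0
5 ÷ 2 = 2 remainder 1
2 ÷ 2 = 1 remainder 0
1 ÷ 2 = 0 remainder 1
Reading remainders bottom to top: 101001010110



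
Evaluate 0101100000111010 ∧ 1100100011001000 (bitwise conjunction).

AND: 1 only when both bits are 1
  0101100000111010
& 1100100011001000
------------------
  0100100000001000
Decimal: 22586 & 51400 = 18440



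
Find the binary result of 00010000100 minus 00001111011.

Method 1 - Direct subtraction (column by column from the right: bit − bit − borrow-in; if negative, add 2 and borrow 1 from the next column):
borrow: 00011110110
        00010000100
-       00001111011
-------------------
        00000001001

Method 2 - Add two's complement:
Two's complement of 00001111011: invert → 11110000100, add 1 → 11110000101
  00010000100
+ 11110000101
-------------
 100000001001  (end carry out of the top bit = 1)
Discarding the end carry: 00000001001
Decimal check:
  00010000100 = 128 + 4 = 132
  00001111011 = 64 + 32 + 16 + 8 + 2 + 1 = 123
  132 - 123 = 9, and 00000001001 = 8 + 1 = 9 ✓



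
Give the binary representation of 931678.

Using repeated division by 2:
931678 ÷ 2 = 465839 remainder 0
465839 ÷ 2 = 232919 remainder 1
232919 ÷ 2 = 116459 remainder 1
116459 ÷ 2 = 58229 remainder 1
58229 ÷ 2 = 29114 remainder 1
29114 ÷ 2 = 14557 remainder 0
14557 ÷ 2 = 7278 remainder 1
7278 ÷ 2 = 3639 remainder 0
3639 ÷ 2 = 1819 remainder 1
1819 ÷ 2 = 909 remainder 1
909 ÷ 2 = 454 remainder 1
454 ÷ 2 = 227 remainder 0
227 ÷ 2 = 113 remainder 1
113 ÷ 2 = 56 remainder 1
56 ÷ 2 = 28 remainder 0
28 ÷ 2 = 14 remainder 0
14 ÷ 2 = 7 remainder 0
7 ÷ 2 = 3 remainder 1
3 ÷ 2 = 1 remainder 1
1 ÷ 2 = 0 remainder 1
Reading remainders bottom to top: 11100011011101011110



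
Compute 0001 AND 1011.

AND: 1 only when both bits are 1
  0001
& 1011
------
  0001
Decimal: 1 & 11 = 1



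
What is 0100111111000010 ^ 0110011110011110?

XOR: 1 when bits differ
  0100111111000010
^ 0110011110011110
------------------
  0010100001011100
Decimal: 20418 ^ 26526 = 10332



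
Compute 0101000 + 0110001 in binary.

Add column by column from the right: bit + bit + carry-in; write the sum mod 2, carry 1 when the sum is 2 or 3.
carry:  1000000
        0101000
+       0110001
---------------
       01011001
(the carry out of the leftmost column, 0, becomes the leading bit)
Decimal check:
  0101000 = 32 + 8 = 40
  0110001 = 32 + 16 + 1 = 49
  40 + 49 = 89, and 01011001 = 64 + 16 + 8 + 1 = 89 ✓



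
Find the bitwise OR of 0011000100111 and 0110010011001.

OR: 1 when either bit is 1
  0011000100111
| 0110010011001
---------------
  0111010111111
Decimal: 1575 | 3225 = 3775



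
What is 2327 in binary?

Using repeated division by 2:
2327 ÷ 2 = 1163 remainder 1
1163 ÷ 2 = 581 remainder 1
581 ÷ 2 = 290 remainder 1
290 ÷ 2 = 145 remainder 0
145 ÷ 2 = 72 remainder 1
72 ÷ 2 = 36 remainder 0
36 ÷ 2 = 18 remainder 0
18 ÷ 2 = 9 remainder 0
9 ÷ 2 = 4 remainder 1
4 ÷ 2 = 2 remainder 0
2 ÷ 2 = 1 remainder 0
1 ÷ 2 = 0 remainder 1
Reading remainders bottom to top: 100100010111



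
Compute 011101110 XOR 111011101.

XOR: 1 when bits differ
  011101110
^ 111011101
-----------
  100110011
Decimal: 238 ^ 477 = 307



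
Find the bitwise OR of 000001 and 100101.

OR: 1 when either bit is 1
  000001
| 100101
--------
  100101
Decimal: 1 | 37 = 37



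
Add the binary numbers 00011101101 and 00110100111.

Add column by column from the right: bit + bit + carry-in; write the sum mod 2, carry 1 when the sum is 2 or 3.
carry:  01111011110
        00011101101
+       00110100111
-------------------
       001010010100
(the carry out of the leftmost column, 0, becomes the leading bit)
Decimal check:
  00011101101 = 128 + 64 + 32 + 8 + 4 + 1 = 237
  00110100111 = 256 + 128 + 32 + 4 + 2 + 1 = 423
  237 + 423 = 660, and 001010010100 = 512 + 128 + 16 + 4 = 660 ✓



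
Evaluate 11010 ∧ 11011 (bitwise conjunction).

AND: 1 only when both bits are 1
  11010
& 11011
-------
  11010
Decimal: 26 & 27 = 26



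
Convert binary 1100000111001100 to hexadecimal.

Group into 4-bit nibbles from right:
  1100 = C
  0001 = 1
  1100 = C
  1100 = C
Result: C1CC



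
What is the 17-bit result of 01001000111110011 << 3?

Original: 01001000111110011 (decimal 37363)
Shift left by 3 positions
Append 3 zeros on the right and drop the 3 high bits that overflow the 17-bit width
Result: 01000111110011000 (decimal 36760)
Equivalent: 37363 << 3 = 37363 × 2^3 = 298904, truncated to 17 bits = 36760



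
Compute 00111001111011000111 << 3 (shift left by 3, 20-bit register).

Original: 00111001111011000111 (decimal 237255)
Shift left by 3 positions
Append 3 zeros on the right and drop the 3 high bits that overflow the 20-bit width
Result: 11001111011000111000 (decimal 849464)
Equivalent: 237255 << 3 = 237255 × 2^3 = 1898040, truncated to 20 bits = 849464



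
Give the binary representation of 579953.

Using repeated division by 2:
579953 ÷ 2 = 289976 remainder 1
289976 ÷ 2 = 144988 remainder 0
144988 ÷ 2 = 72494 remainder 0
72494 ÷ 2 = 36247 remainder 0
36247 ÷ 2 = 18123 remainder 1
18123 ÷ 2 = 9061 remainder 1
9061 ÷ 2 = 4530 remainder 1
4530 ÷ 2 = 2265 remainder 0
2265 ÷ 2 = 1132 remainder 1
1132 ÷ 2 = 566 remainder 0
566 ÷ 2 = 283 remainder 0
283 ÷ 2 = 141 remainder 1
141 ÷ 2 = 70 remainder 1
70 ÷ 2 = 35 remainder 0
35 ÷ 2 = 17 remainder 1
17 ÷ 2 = 8 remainder 1
8 ÷ 2 = 4 remainder 0
4 ÷ 2 = 2 remainder 0
2 ÷ 2 = 1 remainder 0
1 ÷ 2 = 0 remainder 1
Reading remainders bottom to top: 10001101100101110001



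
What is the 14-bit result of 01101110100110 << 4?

Original: 01101110100110 (decimal 7078)
Shift left by 4 positions
Append 4 zeros on the right and drop the 4 high bits that overflow the 14-bit width
Result: 11101001100000 (decimal 14944)
Equivalent: 7078 << 4 = 7078 × 2^4 = 113248, truncated to 14 bits = 14944



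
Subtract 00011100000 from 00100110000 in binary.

Method 1 - Direct subtraction (column by column from the right: bit − bit − borrow-in; if negative, add 2 and borrow 1 from the next column):
borrow: 00110000000
        00100110000
-       00011100000
-------------------
        00001010000

Method 2 - Add two's complement:
Two's complement of 00011100000: invert → 11100011111, add 1 → 11100100000
  00100110000
+ 11100100000
-------------
 100001010000  (end carry out of the top bit = 1)
Discarding the end carry: 00001010000
Decimal check:
  00100110000 = 256 + 32 + 16 = 304
  00011100000 = 128 + 64 + 32 = 224
  304 - 224 = 80, and 00001010000 = 64 + 16 = 80 ✓



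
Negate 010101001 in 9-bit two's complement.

Original: 010101001
Step 1 - Invert all bits: 101010110
Step 2 - Add 1: 101010111
Verification: 010101001 + 101010111 = 1000000000; discarding the end carry (carry out of the top bit) leaves the 9-bit value 000000000, as required for x + (-x)



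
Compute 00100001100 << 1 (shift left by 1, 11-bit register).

Original: 00100001100 (decimal 268)
Shift left by 1 position
Append 1 zero on the right
Result: 01000011000 (decimal 536)
Equivalent: 268 << 1 = 268 × 2^1 = 536



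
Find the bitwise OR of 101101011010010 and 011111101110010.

OR: 1 when either bit is 1
  101101011010010
| 011111101110010
-----------------
  111111111110010
Decimal: 23250 | 16242 = 32754



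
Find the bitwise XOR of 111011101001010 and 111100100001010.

XOR: 1 when bits differ
  111011101001010
^ 111100100001010
-----------------
  000111001000000
Decimal: 30538 ^ 30986 = 3648



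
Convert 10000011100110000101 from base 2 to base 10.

Sum of powers of 2 for each 1-bit:
2^0 + 2^2 + 2^7 + 2^8 + 2^11 + 2^12 + 2^13 + 2^19
= 1 + 4 + 128 + 256 + 2048 + 4096 + 8192 + 524288
= 539013



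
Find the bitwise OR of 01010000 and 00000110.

OR: 1 when either bit is 1
  01010000
| 00000110
----------
  01010110
Decimal: 80 | 6 = 86



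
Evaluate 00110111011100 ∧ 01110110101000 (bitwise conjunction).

AND: 1 only when both bits are 1
  00110111011100
& 01110110101000
----------------
  00110110001000
Decimal: 3548 & 7592 = 3464



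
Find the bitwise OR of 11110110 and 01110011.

OR: 1 when either bit is 1
  11110110
| 01110011
----------
  11110111
Decimal: 246 | 115 = 247



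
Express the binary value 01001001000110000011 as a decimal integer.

Sum of powers of 2 for each 1-bit:
2^0 + 2^1 + 2^7 + 2^8 + 2^12 + 2^15 + 2^18
= 1 + 2 + 128 + 256 + 4096 + 32768 + 262144
= 299395



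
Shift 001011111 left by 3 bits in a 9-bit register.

Original: 001011111 (decimal 95)
Shift left by 3 positions
Append 3 zeros on the right and drop the 3 high bits that overflow the 9-bit width
Result: 011111000 (decimal 248)
Equivalent: 95 << 3 = 95 × 2^3 = 760, truncated to 9 bits = 248



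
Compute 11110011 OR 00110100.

OR: 1 when either bit is 1
  11110011
| 00110100
----------
  11110111
Decimal: 243 | 52 = 247



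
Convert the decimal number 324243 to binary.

Using repeated division by 2:
324243 ÷ 2 = 162121 remainder 1
162121 ÷ 2 = 81060 remainder 1
81060 ÷ 2 = 40530 remainder 0
40530 ÷ 2 = 20265 remainder 0
20265 ÷ 2 = 10132 remainder 1
10132 ÷ 2 = 5066 remainder 0
5066 ÷ 2 = 2533 remainder 0
2533 ÷ 2 = 1266 remainder 1
1266 ÷ 2 = 633 remainder 0
633 ÷ 2 = 316 remainder 1
316 ÷ 2 = 158 remainder 0
158 ÷ 2 = 79 remainder 0
79 ÷ 2 = 39 remainder 1
39 ÷ 2 = 19 remainder 1
19 ÷ 2 = 9 remainder 1
9 ÷ 2 = 4 remainder 1
4 ÷ 2 = 2 remainder 0
2 ÷ 2 = 1 remainder 0
1 ÷ 2 = 0 remainder 1
Reading remainders bottom to top: 1001111001010010011



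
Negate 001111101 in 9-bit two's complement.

Original: 001111101
Step 1 - Invert all bits: 110000010
Step 2 - Add 1: 110000011
Verification: 001111101 + 110000011 = 1000000000; discarding the end carry (carry out of the top bit) leaves the 9-bit value 000000000, as required for x + (-x)



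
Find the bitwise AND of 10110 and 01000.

AND: 1 only when both bits are 1
  10110
& 01000
-------
  00000
Decimal: 22 & 8 = 0



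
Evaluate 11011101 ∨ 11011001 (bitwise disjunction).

OR: 1 when either bit is 1
  11011101
| 11011001
----------
  11011101
Decimal: 221 | 217 = 221



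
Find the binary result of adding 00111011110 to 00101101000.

Add column by column from the right: bit + bit + carry-in; write the sum mod 2, carry 1 when the sum is 2 or 3.
carry:  01111110000
        00111011110
+       00101101000
-------------------
       001101000110
(the carry out of the leftmost column, 0, becomes the leading bit)
Decimal check:
  00111011110 = 256 + 128 + 64 + 16 + 8 + 4 + 2 = 478
  00101101000 = 256 + 64 + 32 + 8 = 360
  478 + 360 = 838, and 001101000110 = 512 + 256 + 64 + 4 + 2 = 838 ✓



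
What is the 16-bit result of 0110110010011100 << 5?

Original: 0110110010011100 (decimal 27804)
Shift left by 5 positions
Append 5 zeros on the right and drop the 5 high bits that overflow the 16-bit width
Result: 1001001110000000 (decimal 37760)
Equivalent: 27804 << 5 = 27804 × 2^5 = 889728, truncated to 16 bits = 37760



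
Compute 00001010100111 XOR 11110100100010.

XOR: 1 when bits differ
  00001010100111
^ 11110100100010
----------------
  11111110000101
Decimal: 679 ^ 15650 = 16261



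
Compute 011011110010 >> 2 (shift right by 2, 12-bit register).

Original: 011011110010 (decimal 1778)
Shift right by 2 positions
Drop the 2 low bits; fill with zeros on the left
Result: 000110111100 (decimal 444)
Equivalent: 1778 >> 2 = 1778 ÷ 2^2 = 444



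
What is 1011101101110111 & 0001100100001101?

AND: 1 only when both bits are 1
  1011101101110111
& 0001100100001101
------------------
  0001100100000101
Decimal: 47991 & 6413 = 6405



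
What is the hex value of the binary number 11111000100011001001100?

Group into 4-bit nibbles from right:
  0111 = 7
  1100 = C
  0100 = 4
  0110 = 6
  0100 = 4
  1100 = C
Result: 7C464C



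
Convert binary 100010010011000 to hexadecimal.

Group into 4-bit nibbles from right:
  0100 = 4
  0100 = 4
  1001 = 9
  1000 = 8
Result: 4498



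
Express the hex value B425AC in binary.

Convert each hex digit to 4 bits:
  B = 1011
  4 = 0100
  2 = 0010
  5 = 0101
  A = 1010
  C = 1100
Concatenate: 101101000010010110101100



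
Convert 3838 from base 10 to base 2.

Using repeated division by 2:
3838 ÷ 2 = 1919 remainder 0
1919 ÷ 2 = 959 remainder 1
959 ÷ 2 = 479 remainder 1
479 ÷ 2 = 239 remainder 1
239 ÷ 2 = 119 remainder 1
119 ÷ 2 = 59 remainder 1
59 ÷ 2 = 29 remainder 1
29 ÷ 2 = 14 remainder 1
14 ÷ 2 = 7 remainder 0
7 ÷ 2 = 3 remainder 1
3 ÷ 2 = 1 remainder 1
1 ÷ 2 = 0 remainder 1
Reading remainders bottom to top: 111011111110



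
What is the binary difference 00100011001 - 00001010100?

Method 1 - Direct subtraction (column by column from the right: bit − bit − borrow-in; if negative, add 2 and borrow 1 from the next column):
borrow: 00110001000
        00100011001
-       00001010100
-------------------
        00011000101

Method 2 - Add two's complement:
Two's complement of 00001010100: invert → 11110101011, add 1 → 11110101100
  00100011001
+ 11110101100
-------------
 100011000101  (end carry out of the top bit = 1)
Discarding the end carry: 00011000101
Decimal check:
  00100011001 = 256 + 16 + 8 + 1 = 281
  00001010100 = 64 + 16 + 4 = 84
  281 - 84 = 197, and 00011000101 = 128 + 64 + 4 + 1 = 197 ✓



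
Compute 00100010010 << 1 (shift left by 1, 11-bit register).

Original: 00100010010 (decimal 274)
Shift left by 1 position
Append 1 zero on the right
Result: 01000100100 (decimal 548)
Equivalent: 274 << 1 = 274 × 2^1 = 548



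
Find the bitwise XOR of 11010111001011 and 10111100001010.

XOR: 1 when bits differ
  11010111001011
^ 10111100001010
----------------
  01101011000001
Decimal: 13771 ^ 12042 = 6849



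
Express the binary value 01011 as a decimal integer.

Sum of powers of 2 for each 1-bit:
2^0 + 2^1 + 2^3
= 1 + 2 + 8
= 11



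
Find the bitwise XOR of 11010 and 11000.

XOR: 1 when bits differ
  11010
^ 11000
-------
  00010
Decimal: 26 ^ 24 = 2



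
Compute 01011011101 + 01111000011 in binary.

Add column by column from the right: bit + bit + carry-in; write the sum mod 2, carry 1 when the sum is 2 or 3.
carry:  11110111110
        01011011101
+       01111000011
-------------------
       011010100000
(the carry out of the leftmost column, 0, becomes the leading bit)
Decimal check:
  01011011101 = 512 + 128 + 64 + 16 + 8 + 4 + 1 = 733
  01111000011 = 512 + 256 + 128 + 64 + 2 + 1 = 963
  733 + 963 = 1696, and 011010100000 = 1024 + 512 + 128 + 32 = 1696 ✓



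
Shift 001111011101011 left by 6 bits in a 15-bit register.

Original: 001111011101011 (decimal 7915)
Shift left by 6 positions
Append 6 zeros on the right and drop the 6 high bits that overflow the 15-bit width
Result: 011101011000000 (decimal 15040)
Equivalent: 7915 << 6 = 7915 × 2^6 = 506560, truncated to 15 bits = 15040



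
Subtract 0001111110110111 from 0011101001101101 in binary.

Method 1 - Direct subtraction (column by column from the right: bit − bit − borrow-in; if negative, add 2 and borrow 1 from the next column):
borrow: 0011111101101100
        0011101001101101
-       0001111110110111
------------------------
        0001101010110110

Method 2 - Add two's complement:
Two's complement of 0001111110110111: invert → 1110000001001000, add 1 → 1110000001001001
  0011101001101101
+ 1110000001001001
------------------
 10001101010110110  (end carry out of the top bit = 1)
Discarding the end carry: 0001101010110110
Decimal check:
  0011101001101101 = 8192 + 4096 + 2048 + 512 + 64 + 32 + 8 + 4 + 1 = 14957
  0001111110110111 = 4096 + 2048 + 1024 + 512 + 256 + 128 + 32 + 16 + 4 + 2 + 1 = 8119
  14957 - 8119 = 6838, and 0001101010110110 = 4096 + 2048 + 512 + 128 + 32 + 16 + 4 + 2 = 6838 ✓



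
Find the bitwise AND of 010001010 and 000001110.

AND: 1 only when both bits are 1
  010001010
& 000001110
-----------
  000001010
Decimal: 138 & 14 = 10



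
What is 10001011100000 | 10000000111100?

OR: 1 when either bit is 1
  10001011100000
| 10000000111100
----------------
  10001011111100
Decimal: 8928 | 8252 = 8956



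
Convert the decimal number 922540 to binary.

Using repeated division by 2:
922540 ÷ 2 = 461270 remainder 0
461270 ÷ 2 = 230635 remainder 0
230635 ÷ 2 = 115317 remainder 1
115317 ÷ 2 = 57658 remainder 1
57658 ÷ 2 = 28829 remainder 0
28829 ÷ 2 = 14414 remainder 1
14414 ÷ 2 = 7207 remainder 0
7207 ÷ 2 = 3603 remainder 1
3603 ÷ 2 = 1801 remainder 1
1801 ÷ 2 = 900 remainder 1
900 ÷ 2 = 450 remainder 0
450 ÷ 2 = 225 remainder 0
225 ÷ 2 = 112 remainder 1
112 ÷ 2 = 56 remainder 0
56 ÷ 2 = 28 remainder 0
28 ÷ 2 = 14 remainder 0
14 ÷ 2 = 7 remainder 0
7 ÷ 2 = 3 remainder 1
3 ÷ 2 = 1 remainder 1
1 ÷ 2 = 0 remainder 1
Reading remainders bottom to top: 11100001001110101100



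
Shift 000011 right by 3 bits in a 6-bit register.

Original: 000011 (decimal 3)
Shift right by 3 positions
Drop the 3 low bits; fill with zeros on the left
Result: 000000 (decimal 0)
Equivalent: 3 >> 3 = 3 ÷ 2^3 = 0



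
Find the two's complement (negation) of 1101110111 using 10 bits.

Original (sign bit 1, negative): 1101110111
Step 1 - Invert all bits: 0010001000
Step 2 - Add 1: 0010001001
Verification: 1101110111 + 0010001001 = 10000000000; discarding the end carry (carry out of the top bit) leaves the 10-bit value 0000000000, as required for x + (-x)



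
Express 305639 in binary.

Using repeated division by 2:
305639 ÷ 2 = 152819 remainder 1
152819 ÷ 2 = 76409 remainder 1
76409 ÷ 2 = 38204 remainder 1
38204 ÷ 2 = 19102 remainder 0
19102 ÷ 2 = 9551 remainder 0
9551 ÷ 2 = 4775 remainder 1
4775 ÷ 2 = 2387 remainder 1
2387 ÷ 2 = 1193 remainder 1
1193 ÷ 2 = 596 remainder 1
596 ÷ 2 = 298 remainder 0
298 ÷ 2 = 149 remainder 0
149 ÷ 2 = 74 remainder 1
74 ÷ 2 = 37 remainder 0
37 ÷ 2 = 18 remainder 1
18 ÷ 2 = 9 remainder 0
9 ÷ 2 = 4 remainder 1
4 ÷ 2 = 2 remainder 0
2 ÷ 2 = 1 remainder 0
1 ÷ 2 = 0 remainder 1
Reading remainders bottom to top: 1001010100111100111



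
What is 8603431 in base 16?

Using repeated division by 16 (digits 10–15 are A–F):
8603431 ÷ 16 = 537714 remainder 7
537714 ÷ 16 = 33607 remainder 2
33607 ÷ 16 = 2100 remainder 7
2100 ÷ 16 = 131 remainder 4
131 ÷ 16 = 8 remainder 3
8 ÷ 16 = 0 remainder 8
Reading remainders bottom to top: 834727



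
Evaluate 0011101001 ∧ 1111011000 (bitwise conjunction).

AND: 1 only when both bits are 1
  0011101001
& 1111011000
------------
  0011001000
Decimal: 233 & 984 = 200



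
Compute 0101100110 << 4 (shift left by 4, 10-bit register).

Original: 0101100110 (decimal 358)
Shift left by 4 positions
Append 4 zeros on the right and drop the 4 high bits that overflow the 10-bit width
Result: 1001100000 (decimal 608)
Equivalent: 358 << 4 = 358 × 2^4 = 5728, truncated to 10 bits = 608



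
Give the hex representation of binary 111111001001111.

Group into 4-bit nibbles from right:
  0111 = 7
  1110 = E
  0100 = 4
  1111 = F
Result: 7E4F



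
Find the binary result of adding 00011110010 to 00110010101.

Add column by column from the right: bit + bit + carry-in; write the sum mod 2, carry 1 when the sum is 2 or 3.
carry:  01111100000
        00011110010
+       00110010101
-------------------
       001010000111
(the carry out of the leftmost column, 0, becomes the leading bit)
Decimal check:
  00011110010 = 128 + 64 + 32 + 16 + 2 = 242
  00110010101 = 256 + 128 + 16 + 4 + 1 = 405
  242 + 405 = 647, and 001010000111 = 512 + 128 + 4 + 2 + 1 = 647 ✓



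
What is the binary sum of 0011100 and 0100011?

Add column by column from the right: bit + bit + carry-in; write the sum mod 2, carry 1 when the sum is 2 or 3.
carry:  0000000
        0011100
+       0100011
---------------
       00111111
(the carry out of the leftmost column, 0, becomes the leading bit)
Decimal check:
  0011100 = 16 + 8 + 4 = 28
  0100011 = 32 + 2 + 1 = 35
  28 + 35 = 63, and 00111111 = 32 + 16 + 8 + 4 + 2 + 1 = 63 ✓



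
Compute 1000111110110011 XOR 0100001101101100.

XOR: 1 when bits differ
  1000111110110011
^ 0100001101101100
------------------
  1100110011011111
Decimal: 36787 ^ 17260 = 52447



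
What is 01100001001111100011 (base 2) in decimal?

Sum of powers of 2 for each 1-bit:
2^0 + 2^1 + 2^5 + 2^6 + 2^7 + 2^8 + 2^9 + 2^12 + 2^17 + 2^18
= 1 + 2 + 32 + 64 + 128 + 256 + 512 + 4096 + 131072 + 262144
= 398307



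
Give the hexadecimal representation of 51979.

Using repeated division by 16 (digits 10–15 are A–F):
51979 ÷ 16 = 3248 remainder 11 (B)
3248 ÷ 16 = 203 remainder 0
203 ÷ 16 = 12 remainder 11 (B)
12 ÷ 16 = 0 remainder 12 (C)
Reading remainders bottom to top: CB0B

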